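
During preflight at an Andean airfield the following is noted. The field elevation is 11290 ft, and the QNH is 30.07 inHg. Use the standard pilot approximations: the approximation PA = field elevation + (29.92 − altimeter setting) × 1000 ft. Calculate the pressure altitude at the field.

11140 ft

Pressure correction = (29.92 − 30.07) × 1000 = -150 ft.
Pressure altitude = 11290 + (-150) = 11140 ft.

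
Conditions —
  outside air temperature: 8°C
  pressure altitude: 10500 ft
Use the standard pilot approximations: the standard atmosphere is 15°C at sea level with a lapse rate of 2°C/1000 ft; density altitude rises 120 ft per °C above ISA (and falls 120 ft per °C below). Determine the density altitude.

ISA temperature at 10500 ft = 15 − 2 × (10500/1000) = -6°C.
ISA deviation = 8 − (-6) = +14°C.
Density altitude = 10500 + 120 × (14) = 10500 + (+1680) = 12180 ft.

12180 ft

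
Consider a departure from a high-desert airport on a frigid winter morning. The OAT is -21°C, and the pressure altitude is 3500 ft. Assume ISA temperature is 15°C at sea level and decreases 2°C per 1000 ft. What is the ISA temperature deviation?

ISA-29°C

ISA temperature at 3500 ft = 15 − 2 × (3500/1000) = 8°C.
Deviation = OAT − ISA = -21 − 8 = -29°C.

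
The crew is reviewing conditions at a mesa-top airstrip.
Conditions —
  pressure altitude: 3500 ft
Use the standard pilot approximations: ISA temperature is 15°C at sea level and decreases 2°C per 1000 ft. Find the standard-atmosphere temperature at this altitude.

ISA temperature = 15 − 2 × (3500/1000) = 15 − 7 = 8°C.

8°C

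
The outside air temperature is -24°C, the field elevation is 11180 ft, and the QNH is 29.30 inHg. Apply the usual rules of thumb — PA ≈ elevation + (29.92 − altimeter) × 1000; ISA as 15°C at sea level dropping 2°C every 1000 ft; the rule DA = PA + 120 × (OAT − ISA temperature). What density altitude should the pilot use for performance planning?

9952 ft

Pressure altitude = 11180 + (29.92 − 29.30) × 1000 = 11180 + (+620) = 11800 ft.
ISA temperature at 11800 ft = 15 − 2 × (11800/1000) = -8.6°C.
ISA deviation = -24 − (-8.6) = -15.4°C.
Density altitude = 11800 + 120 × (-15.4) = 9952 ft.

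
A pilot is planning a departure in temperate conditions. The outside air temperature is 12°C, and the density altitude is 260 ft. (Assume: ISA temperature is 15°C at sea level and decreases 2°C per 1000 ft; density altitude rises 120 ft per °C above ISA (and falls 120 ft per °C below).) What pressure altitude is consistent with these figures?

500 ft

DA = PA + 120 × (OAT − (15 − 2·PA/1000)) = PA + 120·OAT − 1800 + 0.24·PA = 1.24·PA + 120·OAT − 1800.
So 1.24·PA = 260 − 120 × 12 + 1800 = 620.
PA = 620 / 1.24 = 500 ft.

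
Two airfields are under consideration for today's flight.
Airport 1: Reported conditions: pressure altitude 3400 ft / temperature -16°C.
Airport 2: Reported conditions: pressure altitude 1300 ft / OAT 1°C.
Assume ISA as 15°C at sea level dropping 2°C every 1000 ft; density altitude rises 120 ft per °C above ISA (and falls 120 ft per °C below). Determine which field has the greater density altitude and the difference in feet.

Airport 1: ISA temp = 8.2°C, deviation -24.2°C, DA = 3400 + 120 × (-24.2) = 496 ft.
Airport 2: ISA temp = 12.4°C, deviation -11.4°C, DA = 1300 + 120 × (-11.4) = -68 ft.
Airport 1 is higher by 496 − (-68) = 564 ft.

Airport 1 by 564 ft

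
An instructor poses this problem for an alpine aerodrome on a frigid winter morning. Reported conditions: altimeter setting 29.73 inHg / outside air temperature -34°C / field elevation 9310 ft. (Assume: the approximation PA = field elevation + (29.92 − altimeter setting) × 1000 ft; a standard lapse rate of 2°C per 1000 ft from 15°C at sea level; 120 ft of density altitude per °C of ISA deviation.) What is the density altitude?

5900 ft

Pressure altitude = 9310 + (29.92 − 29.73) × 1000 = 9310 + (+190) = 9500 ft.
ISA temperature at 9500 ft = 15 − 2 × (9500/1000) = -4°C.
ISA deviation = -34 − (-4) = -30°C.
Density altitude = 9500 + 120 × (-30) = 5900 ft.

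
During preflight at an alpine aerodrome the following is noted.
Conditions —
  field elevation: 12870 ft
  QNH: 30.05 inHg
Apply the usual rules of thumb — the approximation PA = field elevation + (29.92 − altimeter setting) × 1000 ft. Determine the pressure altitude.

Pressure correction = (29.92 − 30.05) × 1000 = -130 ft.
Pressure altitude = 12870 + (-130) = 12740 ft.

12740 ft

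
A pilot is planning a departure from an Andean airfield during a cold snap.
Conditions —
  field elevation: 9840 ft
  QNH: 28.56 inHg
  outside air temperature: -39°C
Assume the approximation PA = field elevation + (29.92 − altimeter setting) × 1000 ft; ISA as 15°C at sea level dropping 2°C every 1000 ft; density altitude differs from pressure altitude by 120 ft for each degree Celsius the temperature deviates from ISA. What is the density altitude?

Pressure altitude = 9840 + (29.92 − 28.56) × 1000 = 9840 + (+1360) = 11200 ft.
ISA temperature at 11200 ft = 15 − 2 × (11200/1000) = -7.4°C.
ISA deviation = -39 − (-7.4) = -31.6°C.
Density altitude = 11200 + 120 × (-31.6) = 7408 ft.

7408 ft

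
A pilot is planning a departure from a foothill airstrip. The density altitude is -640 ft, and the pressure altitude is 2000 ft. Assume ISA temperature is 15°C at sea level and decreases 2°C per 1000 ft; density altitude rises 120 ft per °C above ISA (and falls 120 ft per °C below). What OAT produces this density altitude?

-11°C

Density altitude − pressure altitude = -640 − 2000 = -2640 ft.
At 120 ft/°C that is an ISA deviation of -2640/120 = -22°C.
ISA temperature at 2000 ft = 15 − 2 × (2000/1000) = 11°C.
OAT = ISA + deviation = 11 + (-22) = -11°C.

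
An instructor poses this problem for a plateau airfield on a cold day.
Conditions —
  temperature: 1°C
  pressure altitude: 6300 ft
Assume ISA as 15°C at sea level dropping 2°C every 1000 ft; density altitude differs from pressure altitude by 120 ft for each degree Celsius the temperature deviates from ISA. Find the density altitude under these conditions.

ISA temperature at 6300 ft = 15 − 2 × (6300/1000) = 2.4°C.
ISA deviation = 1 − 2.4 = -1.4°C.
Density altitude = 6300 + 120 × (-1.4) = 6300 + (-168) = 6132 ft.

6132 ft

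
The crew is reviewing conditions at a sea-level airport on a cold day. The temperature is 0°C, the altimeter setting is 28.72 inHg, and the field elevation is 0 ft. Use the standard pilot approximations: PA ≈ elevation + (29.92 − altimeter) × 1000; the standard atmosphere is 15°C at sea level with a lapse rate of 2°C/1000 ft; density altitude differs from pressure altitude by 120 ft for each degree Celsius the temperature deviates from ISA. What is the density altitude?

-312 ft

Pressure altitude = 0 + (29.92 − 28.72) × 1000 = 0 + (+1200) = 1200 ft.
ISA temperature at 1200 ft = 15 − 2 × (1200/1000) = 12.6°C.
ISA deviation = 0 − 12.6 = -12.6°C.
Density altitude = 1200 + 120 × (-12.6) = -312 ft.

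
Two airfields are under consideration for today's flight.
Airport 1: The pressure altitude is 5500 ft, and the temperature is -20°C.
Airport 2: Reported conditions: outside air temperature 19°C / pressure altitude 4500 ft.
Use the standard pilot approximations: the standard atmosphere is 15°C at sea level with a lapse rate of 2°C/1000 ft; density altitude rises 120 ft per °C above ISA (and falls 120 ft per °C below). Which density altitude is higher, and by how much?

Airport 2 by 3440 ft

Airport 1: ISA temp = 4°C, deviation -24°C, DA = 5500 + 120 × (-24) = 2620 ft.
Airport 2: ISA temp = 6°C, deviation +13°C, DA = 4500 + 120 × 13 = 6060 ft.
Airport 2 is higher by 6060 − 2620 = 3440 ft.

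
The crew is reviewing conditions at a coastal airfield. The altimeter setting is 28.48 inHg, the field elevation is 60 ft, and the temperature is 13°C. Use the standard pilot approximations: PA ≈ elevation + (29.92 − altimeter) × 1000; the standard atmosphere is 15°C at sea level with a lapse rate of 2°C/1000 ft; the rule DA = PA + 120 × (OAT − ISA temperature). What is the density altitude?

Pressure altitude = 60 + (29.92 − 28.48) × 1000 = 60 + (+1440) = 1500 ft.
ISA temperature at 1500 ft = 15 − 2 × (1500/1000) = 12°C.
ISA deviation = 13 − 12 = +1°C.
Density altitude = 1500 + 120 × (1) = 1620 ft.

1620 ft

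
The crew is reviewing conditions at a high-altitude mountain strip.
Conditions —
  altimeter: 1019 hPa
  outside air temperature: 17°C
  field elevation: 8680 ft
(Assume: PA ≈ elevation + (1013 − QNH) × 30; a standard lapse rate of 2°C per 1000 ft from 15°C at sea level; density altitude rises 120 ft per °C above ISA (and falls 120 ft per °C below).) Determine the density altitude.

Pressure altitude = 8680 + (1013 − 1019) × 30 = 8680 + (-180) = 8500 ft.
ISA temperature at 8500 ft = 15 − 2 × (8500/1000) = -2°C.
ISA deviation = 17 − (-2) = +19°C.
Density altitude = 8500 + 120 × (19) = 10780 ft.

10780 ft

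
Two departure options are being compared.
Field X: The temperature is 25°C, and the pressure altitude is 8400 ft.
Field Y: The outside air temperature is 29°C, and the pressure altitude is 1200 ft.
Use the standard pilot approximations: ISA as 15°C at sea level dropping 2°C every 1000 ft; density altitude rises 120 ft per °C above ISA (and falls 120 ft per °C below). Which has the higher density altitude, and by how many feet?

Field X by 8448 ft

Field X: ISA temp = -1.8°C, deviation +26.8°C, DA = 8400 + 120 × 26.8 = 11616 ft.
Field Y: ISA temp = 12.6°C, deviation +16.4°C, DA = 1200 + 120 × 16.4 = 3168 ft.
Field X is higher by 11616 − 3168 = 8448 ft.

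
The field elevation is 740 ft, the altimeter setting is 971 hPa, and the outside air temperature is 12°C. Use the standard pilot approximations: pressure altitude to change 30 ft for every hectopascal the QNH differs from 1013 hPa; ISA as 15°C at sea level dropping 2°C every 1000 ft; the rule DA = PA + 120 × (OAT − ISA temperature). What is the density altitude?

Pressure altitude = 740 + (1013 − 971) × 30 = 740 + (+1260) = 2000 ft.
ISA temperature at 2000 ft = 15 − 2 × (2000/1000) = 11°C.
ISA deviation = 12 − 11 = +1°C.
Density altitude = 2000 + 120 × (1) = 2120 ft.

2120 ft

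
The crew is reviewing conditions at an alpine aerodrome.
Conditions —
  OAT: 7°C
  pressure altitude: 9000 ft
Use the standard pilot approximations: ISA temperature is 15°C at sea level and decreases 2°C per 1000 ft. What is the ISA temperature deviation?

ISA temperature at 9000 ft = 15 − 2 × (9000/1000) = -3°C.
Deviation = OAT − ISA = 7 − (-3) = +10°C.

ISA+10°C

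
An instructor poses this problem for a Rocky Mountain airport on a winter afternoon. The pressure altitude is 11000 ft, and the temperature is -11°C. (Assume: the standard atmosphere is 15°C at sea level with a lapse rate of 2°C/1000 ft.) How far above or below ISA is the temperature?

ISA-4°C

ISA temperature at 11000 ft = 15 − 2 × (11000/1000) = -7°C.
Deviation = OAT − ISA = -11 − (-7) = -4°C.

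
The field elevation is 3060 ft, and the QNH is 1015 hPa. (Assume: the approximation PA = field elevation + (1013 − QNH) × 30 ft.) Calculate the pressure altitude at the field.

3000 ft

Pressure correction = (1013 − 1015) × 30 = -60 ft.
Pressure altitude = 3060 + (-60) = 3000 ft.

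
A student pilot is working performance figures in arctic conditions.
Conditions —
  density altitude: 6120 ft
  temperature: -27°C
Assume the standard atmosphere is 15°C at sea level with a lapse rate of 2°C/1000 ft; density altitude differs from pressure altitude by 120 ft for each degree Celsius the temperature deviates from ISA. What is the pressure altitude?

DA = PA + 120 × (OAT − (15 − 2·PA/1000)) = PA + 120·OAT − 1800 + 0.24·PA = 1.24·PA + 120·OAT − 1800.
So 1.24·PA = 6120 − 120 × (-27) + 1800 = 11160.
PA = 11160 / 1.24 = 9000 ft.

9000 ft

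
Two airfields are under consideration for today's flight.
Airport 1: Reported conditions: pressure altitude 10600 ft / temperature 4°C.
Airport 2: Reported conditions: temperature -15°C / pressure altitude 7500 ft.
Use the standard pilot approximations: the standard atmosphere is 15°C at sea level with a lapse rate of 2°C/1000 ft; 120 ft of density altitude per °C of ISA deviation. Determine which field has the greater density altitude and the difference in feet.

Airport 1: ISA temp = -6.2°C, deviation +10.2°C, DA = 10600 + 120 × 10.2 = 11824 ft.
Airport 2: ISA temp = 0°C, deviation -15°C, DA = 7500 + 120 × (-15) = 5700 ft.
Airport 1 is higher by 11824 − 5700 = 6124 ft.

Airport 1 by 6124 ft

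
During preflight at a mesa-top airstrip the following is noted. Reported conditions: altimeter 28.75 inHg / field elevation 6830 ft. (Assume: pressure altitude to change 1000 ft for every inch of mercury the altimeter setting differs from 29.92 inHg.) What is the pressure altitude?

Pressure correction = (29.92 − 28.75) × 1000 = +1170 ft.
Pressure altitude = 6830 + (+1170) = 8000 ft.

8000 ft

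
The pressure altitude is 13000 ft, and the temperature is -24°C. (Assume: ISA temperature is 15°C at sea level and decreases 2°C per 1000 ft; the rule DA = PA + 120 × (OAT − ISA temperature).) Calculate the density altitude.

ISA temperature at 13000 ft = 15 − 2 × (13000/1000) = -11°C.
ISA deviation = -24 − (-11) = -13°C.
Density altitude = 13000 + 120 × (-13) = 13000 + (-1560) = 11440 ft.

11440 ft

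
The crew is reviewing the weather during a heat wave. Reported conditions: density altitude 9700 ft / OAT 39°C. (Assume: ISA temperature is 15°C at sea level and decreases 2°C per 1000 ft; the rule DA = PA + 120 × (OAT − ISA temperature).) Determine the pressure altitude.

DA = PA + 120 × (OAT − (15 − 2·PA/1000)) = PA + 120·OAT − 1800 + 0.24·PA = 1.24·PA + 120·OAT − 1800.
So 1.24·PA = 9700 − 120 × 39 + 1800 = 6820.
PA = 6820 / 1.24 = 5500 ft.

5500 ft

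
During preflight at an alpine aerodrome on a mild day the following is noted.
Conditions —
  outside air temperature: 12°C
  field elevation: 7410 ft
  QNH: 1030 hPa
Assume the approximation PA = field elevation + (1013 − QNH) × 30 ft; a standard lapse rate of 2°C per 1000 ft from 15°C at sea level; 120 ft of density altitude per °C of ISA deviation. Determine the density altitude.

8196 ft

Pressure altitude = 7410 + (1013 − 1030) × 30 = 7410 + (-510) = 6900 ft.
ISA temperature at 6900 ft = 15 − 2 × (6900/1000) = 1.2°C.
ISA deviation = 12 − 1.2 = +10.8°C.
Density altitude = 6900 + 120 × (10.8) = 8196 ft.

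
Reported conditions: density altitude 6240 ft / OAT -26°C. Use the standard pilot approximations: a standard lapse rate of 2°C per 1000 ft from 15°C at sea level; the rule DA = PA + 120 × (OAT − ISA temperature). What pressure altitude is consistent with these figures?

DA = PA + 120 × (OAT − (15 − 2·PA/1000)) = PA + 120·OAT − 1800 + 0.24·PA = 1.24·PA + 120·OAT − 1800.
So 1.24·PA = 6240 − 120 × (-26) + 1800 = 11160.
PA = 11160 / 1.24 = 9000 ft.

9000 ft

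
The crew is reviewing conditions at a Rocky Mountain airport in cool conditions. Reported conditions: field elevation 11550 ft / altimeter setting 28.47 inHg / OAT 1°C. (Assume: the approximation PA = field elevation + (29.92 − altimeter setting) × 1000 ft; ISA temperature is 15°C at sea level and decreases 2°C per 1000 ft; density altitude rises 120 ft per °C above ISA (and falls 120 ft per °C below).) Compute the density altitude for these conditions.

14440 ft

Pressure altitude = 11550 + (29.92 − 28.47) × 1000 = 11550 + (+1450) = 13000 ft.
ISA temperature at 13000 ft = 15 − 2 × (13000/1000) = -11°C.
ISA deviation = 1 − (-11) = +12°C.
Density altitude = 13000 + 120 × (12) = 14440 ft.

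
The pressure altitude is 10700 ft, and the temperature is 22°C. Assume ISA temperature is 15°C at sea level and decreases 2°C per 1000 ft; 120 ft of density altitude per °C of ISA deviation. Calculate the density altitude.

14108 ft

ISA temperature at 10700 ft = 15 − 2 × (10700/1000) = -6.4°C.
ISA deviation = 22 − (-6.4) = +28.4°C.
Density altitude = 10700 + 120 × (28.4) = 10700 + (+3408) = 14108 ft.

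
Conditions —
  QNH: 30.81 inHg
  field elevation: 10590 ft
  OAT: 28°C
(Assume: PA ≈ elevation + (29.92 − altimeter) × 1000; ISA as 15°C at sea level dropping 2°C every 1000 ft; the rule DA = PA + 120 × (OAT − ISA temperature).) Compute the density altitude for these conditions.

Pressure altitude = 10590 + (29.92 − 30.81) × 1000 = 10590 + (-890) = 9700 ft.
ISA temperature at 9700 ft = 15 − 2 × (9700/1000) = -4.4°C.
ISA deviation = 28 − (-4.4) = +32.4°C.
Density altitude = 9700 + 120 × (32.4) = 13588 ft.

13588 ft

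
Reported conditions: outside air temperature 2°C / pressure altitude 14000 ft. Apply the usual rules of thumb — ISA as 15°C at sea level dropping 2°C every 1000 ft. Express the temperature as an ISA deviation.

ISA temperature at 14000 ft = 15 − 2 × (14000/1000) = -13°C.
Deviation = OAT − ISA = 2 − (-13) = +15°C.

ISA+15°C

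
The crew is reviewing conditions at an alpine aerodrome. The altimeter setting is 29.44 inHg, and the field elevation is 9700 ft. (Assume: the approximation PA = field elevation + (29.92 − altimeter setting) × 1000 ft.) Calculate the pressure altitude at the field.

10180 ft

Pressure correction = (29.92 − 29.44) × 1000 = +480 ft.
Pressure altitude = 9700 + (+480) = 10180 ft.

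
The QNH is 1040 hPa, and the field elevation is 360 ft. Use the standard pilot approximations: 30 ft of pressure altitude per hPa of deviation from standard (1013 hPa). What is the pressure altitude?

-450 ft

Pressure correction = (1013 − 1040) × 30 = -810 ft.
Pressure altitude = 360 + (-810) = -450 ft.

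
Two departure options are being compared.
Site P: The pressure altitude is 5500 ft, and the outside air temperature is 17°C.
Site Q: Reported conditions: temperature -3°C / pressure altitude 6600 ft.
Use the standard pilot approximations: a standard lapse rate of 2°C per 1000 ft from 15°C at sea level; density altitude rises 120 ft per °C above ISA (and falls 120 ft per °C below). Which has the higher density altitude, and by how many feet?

Site P: ISA temp = 4°C, deviation +13°C, DA = 5500 + 120 × 13 = 7060 ft.
Site Q: ISA temp = 1.8°C, deviation -4.8°C, DA = 6600 + 120 × (-4.8) = 6024 ft.
Site P is higher by 7060 − 6024 = 1036 ft.

Site P by 1036 ft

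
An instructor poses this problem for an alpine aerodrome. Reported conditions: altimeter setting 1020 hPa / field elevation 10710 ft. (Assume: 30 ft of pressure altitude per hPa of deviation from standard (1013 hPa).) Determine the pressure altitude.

Pressure correction = (1013 − 1020) × 30 = -210 ft.
Pressure altitude = 10710 + (-210) = 10500 ft.

10500 ft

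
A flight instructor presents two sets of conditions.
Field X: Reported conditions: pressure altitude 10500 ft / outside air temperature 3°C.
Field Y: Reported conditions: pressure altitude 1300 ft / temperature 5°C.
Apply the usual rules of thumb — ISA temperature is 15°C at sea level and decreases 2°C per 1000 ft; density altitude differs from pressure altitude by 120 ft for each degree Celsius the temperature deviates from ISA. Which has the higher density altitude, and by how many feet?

Field X: ISA temp = -6°C, deviation +9°C, DA = 10500 + 120 × 9 = 11580 ft.
Field Y: ISA temp = 12.4°C, deviation -7.4°C, DA = 1300 + 120 × (-7.4) = 412 ft.
Field X is higher by 11580 − 412 = 11168 ft.

Field X by 11168 ft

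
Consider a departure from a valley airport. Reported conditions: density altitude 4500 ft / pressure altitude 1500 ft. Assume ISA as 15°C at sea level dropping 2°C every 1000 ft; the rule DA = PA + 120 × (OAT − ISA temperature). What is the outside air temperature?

37°C

Density altitude − pressure altitude = 4500 − 1500 = +3000 ft.
At 120 ft/°C that is an ISA deviation of 3000/120 = +25°C.
ISA temperature at 1500 ft = 15 − 2 × (1500/1000) = 12°C.
OAT = ISA + deviation = 12 + (+25) = 37°C.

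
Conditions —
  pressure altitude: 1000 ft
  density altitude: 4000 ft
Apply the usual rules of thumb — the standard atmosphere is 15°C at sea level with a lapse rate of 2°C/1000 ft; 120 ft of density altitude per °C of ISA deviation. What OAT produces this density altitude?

Density altitude − pressure altitude = 4000 − 1000 = +3000 ft.
At 120 ft/°C that is an ISA deviation of 3000/120 = +25°C.
ISA temperature at 1000 ft = 15 − 2 × (1000/1000) = 13°C.
OAT = ISA + deviation = 13 + (+25) = 38°C.

38°C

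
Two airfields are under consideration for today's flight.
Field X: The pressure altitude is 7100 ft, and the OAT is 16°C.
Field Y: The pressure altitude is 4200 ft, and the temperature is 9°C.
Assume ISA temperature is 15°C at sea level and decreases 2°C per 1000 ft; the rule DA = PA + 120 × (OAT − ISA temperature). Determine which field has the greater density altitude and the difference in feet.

Field X by 4436 ft

Field X: ISA temp = 0.8°C, deviation +15.2°C, DA = 7100 + 120 × 15.2 = 8924 ft.
Field Y: ISA temp = 6.6°C, deviation +2.4°C, DA = 4200 + 120 × 2.4 = 4488 ft.
Field X is higher by 8924 − 4488 = 4436 ft.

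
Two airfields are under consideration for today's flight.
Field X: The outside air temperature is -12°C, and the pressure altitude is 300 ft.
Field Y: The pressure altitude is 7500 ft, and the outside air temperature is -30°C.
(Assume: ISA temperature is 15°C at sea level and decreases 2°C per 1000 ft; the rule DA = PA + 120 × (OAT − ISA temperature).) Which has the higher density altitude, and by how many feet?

Field Y by 6768 ft

Field X: ISA temp = 14.4°C, deviation -26.4°C, DA = 300 + 120 × (-26.4) = -2868 ft.
Field Y: ISA temp = 0°C, deviation -30°C, DA = 7500 + 120 × (-30) = 3900 ft.
Field Y is higher by 3900 − (-2868) = 6768 ft.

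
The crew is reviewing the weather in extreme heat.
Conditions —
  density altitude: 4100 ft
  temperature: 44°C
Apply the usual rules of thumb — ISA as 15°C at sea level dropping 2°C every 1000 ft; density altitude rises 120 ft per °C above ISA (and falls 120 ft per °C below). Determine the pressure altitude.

500 ft

DA = PA + 120 × (OAT − (15 − 2·PA/1000)) = PA + 120·OAT − 1800 + 0.24·PA = 1.24·PA + 120·OAT − 1800.
So 1.24·PA = 4100 − 120 × 44 + 1800 = 620.
PA = 620 / 1.24 = 500 ft.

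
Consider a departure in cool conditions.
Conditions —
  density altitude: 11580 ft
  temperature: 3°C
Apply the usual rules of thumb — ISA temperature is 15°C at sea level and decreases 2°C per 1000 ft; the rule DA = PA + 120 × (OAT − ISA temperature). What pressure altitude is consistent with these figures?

DA = PA + 120 × (OAT − (15 − 2·PA/1000)) = PA + 120·OAT − 1800 + 0.24·PA = 1.24·PA + 120·OAT − 1800.
So 1.24·PA = 11580 − 120 × 3 + 1800 = 13020.
PA = 13020 / 1.24 = 10500 ft.

10500 ft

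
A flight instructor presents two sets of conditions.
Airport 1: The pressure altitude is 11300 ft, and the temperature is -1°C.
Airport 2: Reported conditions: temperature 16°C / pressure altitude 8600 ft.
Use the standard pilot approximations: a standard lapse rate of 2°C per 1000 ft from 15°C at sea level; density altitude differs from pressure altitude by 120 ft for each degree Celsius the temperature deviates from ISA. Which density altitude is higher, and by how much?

Airport 1: ISA temp = -7.6°C, deviation +6.6°C, DA = 11300 + 120 × 6.6 = 12092 ft.
Airport 2: ISA temp = -2.2°C, deviation +18.2°C, DA = 8600 + 120 × 18.2 = 10784 ft.
Airport 1 is higher by 12092 − 10784 = 1308 ft.

Airport 1 by 1308 ft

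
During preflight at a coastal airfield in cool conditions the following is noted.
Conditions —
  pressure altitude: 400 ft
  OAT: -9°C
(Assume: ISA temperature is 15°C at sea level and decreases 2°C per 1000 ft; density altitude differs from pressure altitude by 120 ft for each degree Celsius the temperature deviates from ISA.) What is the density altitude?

-2384 ft

ISA temperature at 400 ft = 15 − 2 × (400/1000) = 14.2°C.
ISA deviation = -9 − 14.2 = -23.2°C.
Density altitude = 400 + 120 × (-23.2) = 400 + (-2784) = -2384 ft.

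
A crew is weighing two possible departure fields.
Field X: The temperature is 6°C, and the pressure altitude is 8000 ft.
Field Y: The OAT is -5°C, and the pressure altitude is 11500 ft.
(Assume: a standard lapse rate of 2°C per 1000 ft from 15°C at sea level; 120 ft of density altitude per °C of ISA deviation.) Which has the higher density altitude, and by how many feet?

Field Y by 3020 ft

Field X: ISA temp = -1°C, deviation +7°C, DA = 8000 + 120 × 7 = 8840 ft.
Field Y: ISA temp = -8°C, deviation +3°C, DA = 11500 + 120 × 3 = 11860 ft.
Field Y is higher by 11860 − 8840 = 3020 ft.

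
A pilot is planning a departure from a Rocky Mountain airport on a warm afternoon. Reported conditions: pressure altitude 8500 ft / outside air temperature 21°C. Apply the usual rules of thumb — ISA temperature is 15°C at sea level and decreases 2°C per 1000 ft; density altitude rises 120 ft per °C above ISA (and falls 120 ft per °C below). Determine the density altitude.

ISA temperature at 8500 ft = 15 − 2 × (8500/1000) = -2°C.
ISA deviation = 21 − (-2) = +23°C.
Density altitude = 8500 + 120 × (23) = 8500 + (+2760) = 11260 ft.

11260 ft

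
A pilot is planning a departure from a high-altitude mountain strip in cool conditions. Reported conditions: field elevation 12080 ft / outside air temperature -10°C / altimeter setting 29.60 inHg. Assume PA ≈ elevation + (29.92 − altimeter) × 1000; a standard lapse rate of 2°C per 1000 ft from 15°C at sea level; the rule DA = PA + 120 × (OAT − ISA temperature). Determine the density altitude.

Pressure altitude = 12080 + (29.92 − 29.60) × 1000 = 12080 + (+320) = 12400 ft.
ISA temperature at 12400 ft = 15 − 2 × (12400/1000) = -9.8°C.
ISA deviation = -10 − (-9.8) = -0.2°C.
Density altitude = 12400 + 120 × (-0.2) = 12376 ft.

12376 ft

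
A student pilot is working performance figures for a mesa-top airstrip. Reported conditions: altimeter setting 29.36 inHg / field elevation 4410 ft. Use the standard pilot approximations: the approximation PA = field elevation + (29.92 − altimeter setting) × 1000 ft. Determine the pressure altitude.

4970 ft

Pressure correction = (29.92 − 29.36) × 1000 = +560 ft.
Pressure altitude = 4410 + (+560) = 4970 ft.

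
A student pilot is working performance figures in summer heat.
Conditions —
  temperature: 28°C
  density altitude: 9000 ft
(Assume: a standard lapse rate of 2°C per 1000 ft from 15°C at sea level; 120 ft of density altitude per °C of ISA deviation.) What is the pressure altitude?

DA = PA + 120 × (OAT − (15 − 2·PA/1000)) = PA + 120·OAT − 1800 + 0.24·PA = 1.24·PA + 120·OAT − 1800.
So 1.24·PA = 9000 − 120 × 28 + 1800 = 7440.
PA = 7440 / 1.24 = 6000 ft.

6000 ft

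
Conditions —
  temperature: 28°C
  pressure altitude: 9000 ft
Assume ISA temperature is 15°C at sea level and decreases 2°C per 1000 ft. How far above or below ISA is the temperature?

ISA+31°C

ISA temperature at 9000 ft = 15 − 2 × (9000/1000) = -3°C.
Deviation = OAT − ISA = 28 − (-3) = +31°C.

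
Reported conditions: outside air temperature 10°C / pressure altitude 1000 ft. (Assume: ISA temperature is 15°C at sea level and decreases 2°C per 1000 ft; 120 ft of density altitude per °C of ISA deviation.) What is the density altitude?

ISA temperature at 1000 ft = 15 − 2 × (1000/1000) = 13°C.
ISA deviation = 10 − 13 = -3°C.
Density altitude = 1000 + 120 × (-3) = 1000 + (-360) = 640 ft.

640 ft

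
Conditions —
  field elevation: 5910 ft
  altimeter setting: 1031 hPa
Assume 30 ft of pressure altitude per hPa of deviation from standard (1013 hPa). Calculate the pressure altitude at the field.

Pressure correction = (1013 − 1031) × 30 = -540 ft.
Pressure altitude = 5910 + (-540) = 5370 ft.

5370 ft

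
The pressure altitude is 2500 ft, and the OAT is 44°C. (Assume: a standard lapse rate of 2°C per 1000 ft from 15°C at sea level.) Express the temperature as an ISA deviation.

ISA temperature at 2500 ft = 15 − 2 × (2500/1000) = 10°C.
Deviation = OAT − ISA = 44 − 10 = +34°C.

ISA+34°C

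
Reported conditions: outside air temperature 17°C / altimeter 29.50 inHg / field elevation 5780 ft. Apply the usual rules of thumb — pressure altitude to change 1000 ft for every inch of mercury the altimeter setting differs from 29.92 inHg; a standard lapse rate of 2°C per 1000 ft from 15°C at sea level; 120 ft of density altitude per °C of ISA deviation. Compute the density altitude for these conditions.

Pressure altitude = 5780 + (29.92 − 29.50) × 1000 = 5780 + (+420) = 6200 ft.
ISA temperature at 6200 ft = 15 − 2 × (6200/1000) = 2.6°C.
ISA deviation = 17 − 2.6 = +14.4°C.
Density altitude = 6200 + 120 × (14.4) = 7928 ft.

7928 ft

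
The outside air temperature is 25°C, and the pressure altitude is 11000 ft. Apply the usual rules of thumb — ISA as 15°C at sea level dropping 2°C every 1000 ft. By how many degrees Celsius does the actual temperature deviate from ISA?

ISA+32°C

ISA temperature at 11000 ft = 15 − 2 × (11000/1000) = -7°C.
Deviation = OAT − ISA = 25 − (-7) = +32°C.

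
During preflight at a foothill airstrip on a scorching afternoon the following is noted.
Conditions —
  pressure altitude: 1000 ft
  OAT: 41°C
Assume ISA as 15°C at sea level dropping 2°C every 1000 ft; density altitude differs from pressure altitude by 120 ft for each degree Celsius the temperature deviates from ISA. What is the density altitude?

ISA temperature at 1000 ft = 15 − 2 × (1000/1000) = 13°C.
ISA deviation = 41 − 13 = +28°C.
Density altitude = 1000 + 120 × (28) = 1000 + (+3360) = 4360 ft.

4360 ft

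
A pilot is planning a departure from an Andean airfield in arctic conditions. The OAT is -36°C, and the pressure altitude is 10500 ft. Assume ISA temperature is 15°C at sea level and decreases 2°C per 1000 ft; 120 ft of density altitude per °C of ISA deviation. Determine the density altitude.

6900 ft

ISA temperature at 10500 ft = 15 − 2 × (10500/1000) = -6°C.
ISA deviation = -36 − (-6) = -30°C.
Density altitude = 10500 + 120 × (-30) = 10500 + (-3600) = 6900 ft.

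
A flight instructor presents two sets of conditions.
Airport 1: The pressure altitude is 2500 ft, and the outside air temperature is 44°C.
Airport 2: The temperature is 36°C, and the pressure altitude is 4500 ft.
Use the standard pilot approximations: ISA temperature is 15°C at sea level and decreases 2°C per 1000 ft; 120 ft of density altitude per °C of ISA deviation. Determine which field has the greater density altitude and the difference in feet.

Airport 1: ISA temp = 10°C, deviation +34°C, DA = 2500 + 120 × 34 = 6580 ft.
Airport 2: ISA temp = 6°C, deviation +30°C, DA = 4500 + 120 × 30 = 8100 ft.
Airport 2 is higher by 8100 − 6580 = 1520 ft.

Airport 2 by 1520 ft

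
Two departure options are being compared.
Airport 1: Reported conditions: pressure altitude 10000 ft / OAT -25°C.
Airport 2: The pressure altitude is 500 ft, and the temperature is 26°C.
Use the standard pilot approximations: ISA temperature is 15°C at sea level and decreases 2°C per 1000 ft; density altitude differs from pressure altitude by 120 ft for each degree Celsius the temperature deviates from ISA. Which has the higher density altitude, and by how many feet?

Airport 1 by 5660 ft

Airport 1: ISA temp = -5°C, deviation -20°C, DA = 10000 + 120 × (-20) = 7600 ft.
Airport 2: ISA temp = 14°C, deviation +12°C, DA = 500 + 120 × 12 = 1940 ft.
Airport 1 is higher by 7600 − 1940 = 5660 ft.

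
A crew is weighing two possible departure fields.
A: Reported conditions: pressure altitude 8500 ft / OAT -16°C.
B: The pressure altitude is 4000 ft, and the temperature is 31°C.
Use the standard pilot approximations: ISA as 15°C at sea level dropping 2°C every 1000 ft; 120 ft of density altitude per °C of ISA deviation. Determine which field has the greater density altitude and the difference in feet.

B by 60 ft

A: ISA temp = -2°C, deviation -14°C, DA = 8500 + 120 × (-14) = 6820 ft.
B: ISA temp = 7°C, deviation +24°C, DA = 4000 + 120 × 24 = 6880 ft.
B is higher by 6880 − 6820 = 60 ft.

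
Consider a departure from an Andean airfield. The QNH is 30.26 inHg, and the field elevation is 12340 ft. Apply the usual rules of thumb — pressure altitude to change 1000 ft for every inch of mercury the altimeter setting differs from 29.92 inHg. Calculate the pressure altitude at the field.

Pressure correction = (29.92 − 30.26) × 1000 = -340 ft.
Pressure altitude = 12340 + (-340) = 12000 ft.

12000 ft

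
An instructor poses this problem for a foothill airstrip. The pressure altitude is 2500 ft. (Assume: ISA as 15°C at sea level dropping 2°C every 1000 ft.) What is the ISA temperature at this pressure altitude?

ISA temperature = 15 − 2 × (2500/1000) = 15 − 5 = 10°C.

10°C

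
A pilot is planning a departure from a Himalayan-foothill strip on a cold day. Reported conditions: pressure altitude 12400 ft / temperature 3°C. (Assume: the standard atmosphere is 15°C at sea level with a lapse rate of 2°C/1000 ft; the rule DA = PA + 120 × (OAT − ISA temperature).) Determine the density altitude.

13936 ft

ISA temperature at 12400 ft = 15 − 2 × (12400/1000) = -9.8°C.
ISA deviation = 3 − (-9.8) = +12.8°C.
Density altitude = 12400 + 120 × (12.8) = 12400 + (+1536) = 13936 ft.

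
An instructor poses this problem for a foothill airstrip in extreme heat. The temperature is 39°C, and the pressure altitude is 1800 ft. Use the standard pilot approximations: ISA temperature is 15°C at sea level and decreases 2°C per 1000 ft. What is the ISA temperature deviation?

ISA+27.6°C

ISA temperature at 1800 ft = 15 − 2 × (1800/1000) = 11.4°C.
Deviation = OAT − ISA = 39 − 11.4 = +27.6°C.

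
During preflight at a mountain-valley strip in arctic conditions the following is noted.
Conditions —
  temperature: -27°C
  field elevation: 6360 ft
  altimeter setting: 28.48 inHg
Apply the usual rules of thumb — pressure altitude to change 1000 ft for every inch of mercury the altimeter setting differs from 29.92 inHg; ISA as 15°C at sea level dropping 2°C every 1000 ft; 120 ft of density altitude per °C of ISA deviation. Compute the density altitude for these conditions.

Pressure altitude = 6360 + (29.92 − 28.48) × 1000 = 6360 + (+1440) = 7800 ft.
ISA temperature at 7800 ft = 15 − 2 × (7800/1000) = -0.6°C.
ISA deviation = -27 − (-0.6) = -26.4°C.
Density altitude = 7800 + 120 × (-26.4) = 4632 ft.

4632 ft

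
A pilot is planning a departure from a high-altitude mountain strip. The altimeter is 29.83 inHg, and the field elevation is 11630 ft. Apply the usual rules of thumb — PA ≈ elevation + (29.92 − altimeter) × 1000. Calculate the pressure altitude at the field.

Pressure correction = (29.92 − 29.83) × 1000 = +90 ft.
Pressure altitude = 11630 + (+90) = 11720 ft.

11720 ft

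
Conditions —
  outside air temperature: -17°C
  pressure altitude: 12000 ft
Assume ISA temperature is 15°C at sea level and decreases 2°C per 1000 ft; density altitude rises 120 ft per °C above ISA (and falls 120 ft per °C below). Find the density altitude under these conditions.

11040 ft

ISA temperature at 12000 ft = 15 − 2 × (12000/1000) = -9°C.
ISA deviation = -17 − (-9) = -8°C.
Density altitude = 12000 + 120 × (-8) = 12000 + (-960) = 11040 ft.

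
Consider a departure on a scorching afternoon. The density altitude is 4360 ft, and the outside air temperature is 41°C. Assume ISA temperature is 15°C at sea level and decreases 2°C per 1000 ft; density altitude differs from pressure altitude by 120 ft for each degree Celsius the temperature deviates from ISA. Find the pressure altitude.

1000 ft

DA = PA + 120 × (OAT − (15 − 2·PA/1000)) = PA + 120·OAT − 1800 + 0.24·PA = 1.24·PA + 120·OAT − 1800.
So 1.24·PA = 4360 − 120 × 41 + 1800 = 1240.
PA = 1240 / 1.24 = 1000 ft.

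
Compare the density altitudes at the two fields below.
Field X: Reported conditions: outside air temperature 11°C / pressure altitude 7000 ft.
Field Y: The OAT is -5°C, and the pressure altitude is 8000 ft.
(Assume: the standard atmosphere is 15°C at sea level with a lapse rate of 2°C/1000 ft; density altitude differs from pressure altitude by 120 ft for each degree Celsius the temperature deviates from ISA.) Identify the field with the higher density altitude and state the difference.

Field X: ISA temp = 1°C, deviation +10°C, DA = 7000 + 120 × 10 = 8200 ft.
Field Y: ISA temp = -1°C, deviation -4°C, DA = 8000 + 120 × (-4) = 7520 ft.
Field X is higher by 8200 − 7520 = 680 ft.

Field X by 680 ft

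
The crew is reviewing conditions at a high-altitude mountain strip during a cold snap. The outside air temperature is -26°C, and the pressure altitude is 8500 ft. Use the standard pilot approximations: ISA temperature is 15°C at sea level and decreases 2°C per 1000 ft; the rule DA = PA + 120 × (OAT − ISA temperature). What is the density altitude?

ISA temperature at 8500 ft = 15 − 2 × (8500/1000) = -2°C.
ISA deviation = -26 − (-2) = -24°C.
Density altitude = 8500 + 120 × (-24) = 8500 + (-2880) = 5620 ft.

5620 ft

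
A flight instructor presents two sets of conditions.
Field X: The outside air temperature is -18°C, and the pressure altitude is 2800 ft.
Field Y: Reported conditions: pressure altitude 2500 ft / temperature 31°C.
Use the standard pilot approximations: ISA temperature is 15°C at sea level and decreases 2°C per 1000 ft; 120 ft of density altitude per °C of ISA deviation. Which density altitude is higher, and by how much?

Field X: ISA temp = 9.4°C, deviation -27.4°C, DA = 2800 + 120 × (-27.4) = -488 ft.
Field Y: ISA temp = 10°C, deviation +21°C, DA = 2500 + 120 × 21 = 5020 ft.
Field Y is higher by 5020 − (-488) = 5508 ft.

Field Y by 5508 ft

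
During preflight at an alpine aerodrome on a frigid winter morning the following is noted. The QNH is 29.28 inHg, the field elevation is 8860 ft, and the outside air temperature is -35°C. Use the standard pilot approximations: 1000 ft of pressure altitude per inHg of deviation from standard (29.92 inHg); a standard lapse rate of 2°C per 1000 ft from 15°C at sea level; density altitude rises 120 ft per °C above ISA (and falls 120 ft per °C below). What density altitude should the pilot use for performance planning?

Pressure altitude = 8860 + (29.92 − 29.28) × 1000 = 8860 + (+640) = 9500 ft.
ISA temperature at 9500 ft = 15 − 2 × (9500/1000) = -4°C.
ISA deviation = -35 − (-4) = -31°C.
Density altitude = 9500 + 120 × (-31) = 5780 ft.

5780 ft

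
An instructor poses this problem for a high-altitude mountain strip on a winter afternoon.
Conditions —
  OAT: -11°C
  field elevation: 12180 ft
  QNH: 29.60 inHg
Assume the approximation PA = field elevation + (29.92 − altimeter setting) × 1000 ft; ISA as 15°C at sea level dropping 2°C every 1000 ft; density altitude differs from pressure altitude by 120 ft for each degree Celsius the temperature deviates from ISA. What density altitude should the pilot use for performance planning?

Pressure altitude = 12180 + (29.92 − 29.60) × 1000 = 12180 + (+320) = 12500 ft.
ISA temperature at 12500 ft = 15 − 2 × (12500/1000) = -10°C.
ISA deviation = -11 − (-10) = -1°C.
Density altitude = 12500 + 120 × (-1) = 12380 ft.

12380 ft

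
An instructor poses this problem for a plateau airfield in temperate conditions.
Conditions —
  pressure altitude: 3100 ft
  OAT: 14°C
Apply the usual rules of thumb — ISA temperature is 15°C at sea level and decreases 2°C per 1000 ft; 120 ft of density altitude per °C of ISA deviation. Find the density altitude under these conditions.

3724 ft

ISA temperature at 3100 ft = 15 − 2 × (3100/1000) = 8.8°C.
ISA deviation = 14 − 8.8 = +5.2°C.
Density altitude = 3100 + 120 × (5.2) = 3100 + (+624) = 3724 ft.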